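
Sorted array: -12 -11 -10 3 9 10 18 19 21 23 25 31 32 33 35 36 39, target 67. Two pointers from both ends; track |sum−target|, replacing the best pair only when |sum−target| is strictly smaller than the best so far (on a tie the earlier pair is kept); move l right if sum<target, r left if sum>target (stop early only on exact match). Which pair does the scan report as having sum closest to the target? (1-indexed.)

l=1 r=17: -12+39=27 d=40 *, l++
l=2 r=17: -11+39=28 d=39 *, l++
l=3 r=17: -10+39=29 d=38 *, l++
l=4 r=17: 3+39=42 d=25 *, l++
l=5 r=17: 9+39=48 d=19 *, l++
l=6 r=17: 10+39=49 d=18 *, l++
l=7 r=17: 18+39=57 d=10 *, l++
l=8 r=17: 19+39=58 d=9 *, l++
l=9 r=17: 21+39=60 d=7 *, l++
l=10 r=17: 23+39=62 d=5 *, l++
l=11 r=17: 25+39=64 d=3 *, l++
l=12 r=17: 31+39=70 d=3, r--
l=12 r=16: 31+36=67 d=0 *, stop

pair (31, 36) with sum 67 (|Δ|=0)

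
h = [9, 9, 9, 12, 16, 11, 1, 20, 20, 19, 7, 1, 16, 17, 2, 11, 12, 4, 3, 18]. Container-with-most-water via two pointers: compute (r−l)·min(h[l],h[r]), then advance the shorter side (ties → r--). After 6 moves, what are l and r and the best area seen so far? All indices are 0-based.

[0,19] min(9,18)*19=171 best=171 * → l++
[1,19] min(9,18)*18=162 best=171 → l++
[2,19] min(9,18)*17=153 best=171 → l++
[3,19] min(12,18)*16=192 best=192 * → l++
[4,19] min(16,18)*15=240 best=240 * → l++
[5,19] min(11,18)*14=154 best=240 → l++

l=6, r=19, best area=240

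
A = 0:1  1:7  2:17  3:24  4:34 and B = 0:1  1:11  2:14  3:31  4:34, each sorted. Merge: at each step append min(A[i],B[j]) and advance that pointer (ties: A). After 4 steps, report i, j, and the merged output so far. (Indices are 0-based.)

i=2, j=2, merged so far=[1, 1, 7, 11]

[i=0,j=0] A[i]=1<=B[j]=1 take 1 → i++
[i=1,j=0] A[i]=7>B[j]=1 take 1 → j++
[i=1,j=1] A[i]=7<=B[j]=11 take 7 → i++
[i=2,j=1] A[i]=17>B[j]=11 take 11 → j++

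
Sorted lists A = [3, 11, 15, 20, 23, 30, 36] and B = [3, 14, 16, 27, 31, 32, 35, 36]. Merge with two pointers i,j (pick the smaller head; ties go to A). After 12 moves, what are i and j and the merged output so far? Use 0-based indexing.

i=6, j=6, merged so far=[3, 3, 11, 14, 15, 16, 20, 23, 27, 30, 31, 32]

i=0 j=0: A[i]=3<=B[j]=3 take 3, i++
i=1 j=0: A[i]=11>B[j]=3 take 3, j++
i=1 j=1: A[i]=11<=B[j]=14 take 11, i++
i=2 j=1: A[i]=15>B[j]=14 take 14, j++
i=2 j=2: A[i]=15<=B[j]=16 take 15, i++
i=3 j=2: A[i]=20>B[j]=16 take 16, j++
i=3 j=3: A[i]=20<=B[j]=27 take 20, i++
i=4 j=3: A[i]=23<=B[j]=27 take 23, i++
i=5 j=3: A[i]=30>B[j]=27 take 27, j++
i=5 j=4: A[i]=30<=B[j]=31 take 30, i++
i=6 j=4: A[i]=36>B[j]=31 take 31, j++
i=6 j=5: A[i]=36>B[j]=32 take 32, j++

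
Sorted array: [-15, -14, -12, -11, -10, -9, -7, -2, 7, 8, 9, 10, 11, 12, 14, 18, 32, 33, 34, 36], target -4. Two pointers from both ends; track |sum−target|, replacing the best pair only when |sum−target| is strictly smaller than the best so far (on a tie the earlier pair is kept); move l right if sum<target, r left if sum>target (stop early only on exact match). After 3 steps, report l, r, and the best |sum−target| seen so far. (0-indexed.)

l=0 r=19: -15+36=21 d=25 *, r--
l=0 r=18: -15+34=19 d=23 *, r--
l=0 r=17: -15+33=18 d=22 *, r--

l=0, r=16, best |Δ|=22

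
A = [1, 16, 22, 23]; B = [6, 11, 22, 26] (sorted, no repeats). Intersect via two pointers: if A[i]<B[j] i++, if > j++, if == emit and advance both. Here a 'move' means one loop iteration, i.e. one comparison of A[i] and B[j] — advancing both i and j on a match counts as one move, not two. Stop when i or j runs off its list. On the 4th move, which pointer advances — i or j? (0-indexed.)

[i=0,j=0] 1<6 → i++
[i=1,j=0] 16>6 → j++
[i=1,j=1] 16>11 → j++
[i=1,j=2] 16<22 → i++

i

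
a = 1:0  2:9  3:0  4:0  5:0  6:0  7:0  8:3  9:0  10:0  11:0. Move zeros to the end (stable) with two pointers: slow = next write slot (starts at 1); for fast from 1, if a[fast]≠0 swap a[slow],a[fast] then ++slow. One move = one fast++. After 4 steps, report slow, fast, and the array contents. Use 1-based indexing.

slow=2, fast=5, a=[9, 0, 0, 0, 0, 0, 0, 3, 0, 0, 0]

slow=1 fast=1: a[fast]=0, fast++
slow=1 fast=2: a[fast]=9≠0 swap→a[1]=9, slow++,fast++
slow=2 fast=3: a[fast]=0, fast++
slow=2 fast=4: a[fast]=0, fast++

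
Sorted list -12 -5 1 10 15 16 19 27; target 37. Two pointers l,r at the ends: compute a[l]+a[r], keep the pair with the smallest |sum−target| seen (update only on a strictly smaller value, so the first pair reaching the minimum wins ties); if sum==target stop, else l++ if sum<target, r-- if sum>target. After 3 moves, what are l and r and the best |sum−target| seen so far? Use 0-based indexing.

l=0 r=7: -12+27=15 d=22 *, l++
l=1 r=7: -5+27=22 d=15 *, l++
l=2 r=7: 1+27=28 d=9 *, l++

l=3, r=7, best |Δ|=9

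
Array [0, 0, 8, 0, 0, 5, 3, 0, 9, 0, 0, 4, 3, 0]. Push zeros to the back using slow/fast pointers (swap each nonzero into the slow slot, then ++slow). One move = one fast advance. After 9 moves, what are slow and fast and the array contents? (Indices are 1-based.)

slow=5, fast=10, a=[8, 5, 3, 9, 0, 0, 0, 0, 0, 0, 0, 4, 3, 0]

slow=1 fast=1: a[fast]=0, fast++
slow=1 fast=2: a[fast]=0, fast++
slow=1 fast=3: a[fast]=8≠0 swap→a[1]=8, slow++,fast++
slow=2 fast=4: a[fast]=0, fast++
slow=2 fast=5: a[fast]=0, fast++
slow=2 fast=6: a[fast]=5≠0 swap→a[2]=5, slow++,fast++
slow=3 fast=7: a[fast]=3≠0 swap→a[3]=3, slow++,fast++
slow=4 fast=8: a[fast]=0, fast++
slow=4 fast=9: a[fast]=9≠0 swap→a[4]=9, slow++,fast++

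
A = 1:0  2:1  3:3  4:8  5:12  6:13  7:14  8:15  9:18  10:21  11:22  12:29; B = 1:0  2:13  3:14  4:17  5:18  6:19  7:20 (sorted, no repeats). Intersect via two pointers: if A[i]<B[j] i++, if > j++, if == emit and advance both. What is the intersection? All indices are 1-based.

[i=1,j=1] 0==0 emit → i++,j++
[i=2,j=2] 1<13 → i++
[i=3,j=2] 3<13 → i++
[i=4,j=2] 8<13 → i++
[i=5,j=2] 12<13 → i++
[i=6,j=2] 13==13 emit → i++,j++
[i=7,j=3] 14==14 emit → i++,j++
[i=8,j=4] 15<17 → i++
[i=9,j=4] 18>17 → j++
[i=9,j=5] 18==18 emit → i++,j++
[i=10,j=6] 21>19 → j++
[i=10,j=7] 21>20 → j++

intersection = [0, 13, 14, 18]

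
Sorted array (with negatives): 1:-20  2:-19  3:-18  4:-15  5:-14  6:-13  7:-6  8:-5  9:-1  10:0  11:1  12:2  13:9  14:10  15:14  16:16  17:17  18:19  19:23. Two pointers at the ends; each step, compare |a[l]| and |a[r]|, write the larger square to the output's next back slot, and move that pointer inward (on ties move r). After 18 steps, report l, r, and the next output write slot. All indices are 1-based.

l=10, r=10, next write slot=1

l=1 r=19: |-20|<=|23| out[19]=529, r--
l=1 r=18: |-20|>|19| out[18]=400, l++
l=2 r=18: |-19|<=|19| out[17]=361, r--
l=2 r=17: |-19|>|17| out[16]=361, l++
l=3 r=17: |-18|>|17| out[15]=324, l++
l=4 r=17: |-15|<=|17| out[14]=289, r--
l=4 r=16: |-15|<=|16| out[13]=256, r--
l=4 r=15: |-15|>|14| out[12]=225, l++
l=5 r=15: |-14|<=|14| out[11]=196, r--
l=5 r=14: |-14|>|10| out[10]=196, l++
l=6 r=14: |-13|>|10| out[9]=169, l++
l=7 r=14: |-6|<=|10| out[8]=100, r--
l=7 r=13: |-6|<=|9| out[7]=81, r--
l=7 r=12: |-6|>|2| out[6]=36, l++
l=8 r=12: |-5|>|2| out[5]=25, l++
l=9 r=12: |-1|<=|2| out[4]=4, r--
l=9 r=11: |-1|<=|1| out[3]=1, r--
l=9 r=10: |-1|>|0| out[2]=1, l++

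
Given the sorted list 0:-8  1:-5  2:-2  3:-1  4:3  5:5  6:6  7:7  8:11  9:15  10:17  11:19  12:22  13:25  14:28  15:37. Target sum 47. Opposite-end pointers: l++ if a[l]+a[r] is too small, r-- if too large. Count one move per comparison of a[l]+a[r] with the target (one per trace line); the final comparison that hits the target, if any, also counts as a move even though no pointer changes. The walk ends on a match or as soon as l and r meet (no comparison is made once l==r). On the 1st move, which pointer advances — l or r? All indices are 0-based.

l

[0,15] -8+37=29 <47 → l++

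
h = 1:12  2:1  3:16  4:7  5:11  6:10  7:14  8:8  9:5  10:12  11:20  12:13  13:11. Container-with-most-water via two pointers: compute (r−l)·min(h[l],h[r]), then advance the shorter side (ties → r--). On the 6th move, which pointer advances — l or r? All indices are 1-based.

l

[1,13] min(12,11)*12=132 best=132 * → r--
[1,12] min(12,13)*11=132 best=132 → l++
[2,12] min(1,13)*10=10 best=132 → l++
[3,12] min(16,13)*9=117 best=132 → r--
[3,11] min(16,20)*8=128 best=132 → l++
[4,11] min(7,20)*7=49 best=132 → l++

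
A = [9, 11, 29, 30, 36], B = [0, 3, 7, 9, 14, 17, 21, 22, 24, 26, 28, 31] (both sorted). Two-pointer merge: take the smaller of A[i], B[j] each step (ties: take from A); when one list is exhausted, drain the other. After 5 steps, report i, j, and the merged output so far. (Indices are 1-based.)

[i=1,j=1] A[i]=9>B[j]=0 take 0 → j++
[i=1,j=2] A[i]=9>B[j]=3 take 3 → j++
[i=1,j=3] A[i]=9>B[j]=7 take 7 → j++
[i=1,j=4] A[i]=9<=B[j]=9 take 9 → i++
[i=2,j=4] A[i]=11>B[j]=9 take 9 → j++

i=2, j=5, merged so far=[0, 3, 7, 9, 9]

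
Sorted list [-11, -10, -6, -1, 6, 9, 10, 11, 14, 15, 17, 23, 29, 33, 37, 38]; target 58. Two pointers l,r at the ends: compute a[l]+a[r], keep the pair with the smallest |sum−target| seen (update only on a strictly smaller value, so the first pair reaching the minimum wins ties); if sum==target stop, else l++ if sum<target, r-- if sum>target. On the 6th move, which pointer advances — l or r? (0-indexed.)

l

l=0 r=15: -11+38=27 d=31 *, l++
l=1 r=15: -10+38=28 d=30 *, l++
l=2 r=15: -6+38=32 d=26 *, l++
l=3 r=15: -1+38=37 d=21 *, l++
l=4 r=15: 6+38=44 d=14 *, l++
l=5 r=15: 9+38=47 d=11 *, l++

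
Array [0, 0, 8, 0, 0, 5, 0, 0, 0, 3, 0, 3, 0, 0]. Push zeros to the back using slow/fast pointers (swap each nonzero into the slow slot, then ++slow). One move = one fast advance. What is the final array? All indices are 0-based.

[8, 5, 3, 3, 0, 0, 0, 0, 0, 0, 0, 0, 0, 0]

slow=0 fast=0: a[fast]=0, fast++
slow=0 fast=1: a[fast]=0, fast++
slow=0 fast=2: a[fast]=8≠0 swap→a[0]=8, slow++,fast++
slow=1 fast=3: a[fast]=0, fast++
slow=1 fast=4: a[fast]=0, fast++
slow=1 fast=5: a[fast]=5≠0 swap→a[1]=5, slow++,fast++
slow=2 fast=6: a[fast]=0, fast++
slow=2 fast=7: a[fast]=0, fast++
slow=2 fast=8: a[fast]=0, fast++
slow=2 fast=9: a[fast]=3≠0 swap→a[2]=3, slow++,fast++
slow=3 fast=10: a[fast]=0, fast++
slow=3 fast=11: a[fast]=3≠0 swap→a[3]=3, slow++,fast++
slow=4 fast=12: a[fast]=0, fast++
slow=4 fast=13: a[fast]=0, fast++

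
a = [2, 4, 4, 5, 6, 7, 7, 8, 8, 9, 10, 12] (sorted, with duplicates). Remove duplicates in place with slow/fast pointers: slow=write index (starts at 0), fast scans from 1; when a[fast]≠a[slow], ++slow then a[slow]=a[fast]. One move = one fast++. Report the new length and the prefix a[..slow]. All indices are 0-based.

length 9; prefix = [2, 4, 5, 6, 7, 8, 9, 10, 12]

slow=0 fast=1: a[fast]=4≠a[slow]=2 write a[1]=4, slow++,fast++
slow=1 fast=2: a[fast]=4=a[slow] dup, fast++
slow=1 fast=3: a[fast]=5≠a[slow]=4 write a[2]=5, slow++,fast++
slow=2 fast=4: a[fast]=6≠a[slow]=5 write a[3]=6, slow++,fast++
slow=3 fast=5: a[fast]=7≠a[slow]=6 write a[4]=7, slow++,fast++
slow=4 fast=6: a[fast]=7=a[slow] dup, fast++
slow=4 fast=7: a[fast]=8≠a[slow]=7 write a[5]=8, slow++,fast++
slow=5 fast=8: a[fast]=8=a[slow] dup, fast++
slow=5 fast=9: a[fast]=9≠a[slow]=8 write a[6]=9, slow++,fast++
slow=6 fast=10: a[fast]=10≠a[slow]=9 write a[7]=10, slow++,fast++
slow=7 fast=11: a[fast]=12≠a[slow]=10 write a[8]=12, slow++,fast++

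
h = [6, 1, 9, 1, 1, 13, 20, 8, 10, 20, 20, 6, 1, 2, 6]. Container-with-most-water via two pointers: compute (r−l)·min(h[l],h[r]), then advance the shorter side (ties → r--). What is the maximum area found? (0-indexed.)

[0,14] min(6,6)*14=84 best=84 * → r--
[0,13] min(6,2)*13=26 best=84 → r--
[0,12] min(6,1)*12=12 best=84 → r--
[0,11] min(6,6)*11=66 best=84 → r--
[0,10] min(6,20)*10=60 best=84 → l++
[1,10] min(1,20)*9=9 best=84 → l++
[2,10] min(9,20)*8=72 best=84 → l++
[3,10] min(1,20)*7=7 best=84 → l++
[4,10] min(1,20)*6=6 best=84 → l++
[5,10] min(13,20)*5=65 best=84 → l++
[6,10] min(20,20)*4=80 best=84 → r--
[6,9] min(20,20)*3=60 best=84 → r--
[6,8] min(20,10)*2=20 best=84 → r--
[6,7] min(20,8)*1=8 best=84 → r--

max area = 84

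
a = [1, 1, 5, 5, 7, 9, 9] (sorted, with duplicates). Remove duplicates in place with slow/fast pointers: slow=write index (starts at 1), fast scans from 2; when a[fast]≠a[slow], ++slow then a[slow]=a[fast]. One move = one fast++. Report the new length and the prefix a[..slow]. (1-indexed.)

slow=1 fast=2: a[fast]=1=a[slow] dup, fast++
slow=1 fast=3: a[fast]=5≠a[slow]=1 write a[2]=5, slow++,fast++
slow=2 fast=4: a[fast]=5=a[slow] dup, fast++
slow=2 fast=5: a[fast]=7≠a[slow]=5 write a[3]=7, slow++,fast++
slow=3 fast=6: a[fast]=9≠a[slow]=7 write a[4]=9, slow++,fast++
slow=4 fast=7: a[fast]=9=a[slow] dup, fast++

length 4; prefix = [1, 5, 7, 9]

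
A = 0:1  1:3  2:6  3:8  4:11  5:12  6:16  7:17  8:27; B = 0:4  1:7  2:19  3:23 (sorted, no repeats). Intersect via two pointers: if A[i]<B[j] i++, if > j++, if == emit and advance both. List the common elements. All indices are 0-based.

intersection = []

i=0 j=0: 1<4, i++
i=1 j=0: 3<4, i++
i=2 j=0: 6>4, j++
i=2 j=1: 6<7, i++
i=3 j=1: 8>7, j++
i=3 j=2: 8<19, i++
i=4 j=2: 11<19, i++
i=5 j=2: 12<19, i++
i=6 j=2: 16<19, i++
i=7 j=2: 17<19, i++
i=8 j=2: 27>19, j++
i=8 j=3: 27>23, j++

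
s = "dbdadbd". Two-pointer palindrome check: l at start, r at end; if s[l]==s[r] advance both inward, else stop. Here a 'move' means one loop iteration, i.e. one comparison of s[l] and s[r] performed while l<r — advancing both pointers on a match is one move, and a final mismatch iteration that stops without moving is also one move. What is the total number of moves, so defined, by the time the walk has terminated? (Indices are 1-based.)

3 moves

[1,7] 'd'=='d' → l++,r--
[2,6] 'b'=='b' → l++,r--
[3,5] 'd'=='d' → l++,r--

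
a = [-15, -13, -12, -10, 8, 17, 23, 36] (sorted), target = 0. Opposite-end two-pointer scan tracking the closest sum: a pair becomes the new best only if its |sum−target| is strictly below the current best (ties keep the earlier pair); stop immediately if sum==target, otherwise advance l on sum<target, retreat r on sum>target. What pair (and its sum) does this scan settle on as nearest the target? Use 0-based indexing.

pair (-15, 17) with sum 2 (|Δ|=2)

l=0 r=7: -15+36=21 d=21 *, r--
l=0 r=6: -15+23=8 d=8 *, r--
l=0 r=5: -15+17=2 d=2 *, r--
l=0 r=4: -15+8=-7 d=7, l++
l=1 r=4: -13+8=-5 d=5, l++
l=2 r=4: -12+8=-4 d=4, l++
l=3 r=4: -10+8=-2 d=2, l++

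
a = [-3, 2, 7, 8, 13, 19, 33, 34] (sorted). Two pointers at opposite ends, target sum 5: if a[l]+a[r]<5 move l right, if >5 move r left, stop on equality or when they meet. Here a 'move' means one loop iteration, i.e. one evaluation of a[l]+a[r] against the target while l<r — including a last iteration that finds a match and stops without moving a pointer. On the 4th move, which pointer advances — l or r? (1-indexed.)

r

[1,8] -3+34=31 >5 → r--
[1,7] -3+33=30 >5 → r--
[1,6] -3+19=16 >5 → r--
[1,5] -3+13=10 >5 → r--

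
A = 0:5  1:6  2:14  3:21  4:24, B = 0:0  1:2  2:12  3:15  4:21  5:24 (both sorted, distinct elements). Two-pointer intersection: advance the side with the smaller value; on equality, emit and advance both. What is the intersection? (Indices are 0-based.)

intersection = [21, 24]

i=0 j=0: 5>0, j++
i=0 j=1: 5>2, j++
i=0 j=2: 5<12, i++
i=1 j=2: 6<12, i++
i=2 j=2: 14>12, j++
i=2 j=3: 14<15, i++
i=3 j=3: 21>15, j++
i=3 j=4: 21==21 emit, i++,j++
i=4 j=5: 24==24 emit, i++,j++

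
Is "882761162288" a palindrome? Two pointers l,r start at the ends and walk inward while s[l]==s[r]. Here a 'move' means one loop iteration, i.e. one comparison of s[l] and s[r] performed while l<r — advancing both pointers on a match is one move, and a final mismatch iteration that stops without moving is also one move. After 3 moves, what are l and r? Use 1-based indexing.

[1,12] '8'=='8' → l++,r--
[2,11] '8'=='8' → l++,r--
[3,10] '2'=='2' → l++,r--

l=4, r=9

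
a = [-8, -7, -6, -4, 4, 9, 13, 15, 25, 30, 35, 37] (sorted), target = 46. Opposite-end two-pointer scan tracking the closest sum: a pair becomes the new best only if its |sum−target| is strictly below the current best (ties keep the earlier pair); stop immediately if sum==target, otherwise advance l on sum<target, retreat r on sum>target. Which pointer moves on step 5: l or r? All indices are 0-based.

l

[0,11] -8+37=29 d=17 * → l++
[1,11] -7+37=30 d=16 * → l++
[2,11] -6+37=31 d=15 * → l++
[3,11] -4+37=33 d=13 * → l++
[4,11] 4+37=41 d=5 * → l++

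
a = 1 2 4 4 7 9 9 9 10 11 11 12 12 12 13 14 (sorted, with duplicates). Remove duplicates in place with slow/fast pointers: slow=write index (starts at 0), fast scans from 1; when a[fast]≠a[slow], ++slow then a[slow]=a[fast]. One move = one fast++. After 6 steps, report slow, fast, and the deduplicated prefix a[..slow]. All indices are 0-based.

slow=4, fast=7, prefix=[1, 2, 4, 7, 9]

slow=0 fast=1: a[fast]=2≠a[slow]=1 write a[1]=2, slow++,fast++
slow=1 fast=2: a[fast]=4≠a[slow]=2 write a[2]=4, slow++,fast++
slow=2 fast=3: a[fast]=4=a[slow] dup, fast++
slow=2 fast=4: a[fast]=7≠a[slow]=4 write a[3]=7, slow++,fast++
slow=3 fast=5: a[fast]=9≠a[slow]=7 write a[4]=9, slow++,fast++
slow=4 fast=6: a[fast]=9=a[slow] dup, fast++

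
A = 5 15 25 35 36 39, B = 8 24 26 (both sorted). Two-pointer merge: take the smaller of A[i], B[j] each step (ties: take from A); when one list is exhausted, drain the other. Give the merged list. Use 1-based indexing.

[i=1,j=1] A[i]=5<=B[j]=8 take 5 → i++
[i=2,j=1] A[i]=15>B[j]=8 take 8 → j++
[i=2,j=2] A[i]=15<=B[j]=24 take 15 → i++
[i=3,j=2] A[i]=25>B[j]=24 take 24 → j++
[i=3,j=3] A[i]=25<=B[j]=26 take 25 → i++
[i=4,j=3] A[i]=35>B[j]=26 take 26 → j++
[i=4,j=4] B done, take A[i]=35 → i++
[i=5,j=4] B done, take A[i]=36 → i++
[i=6,j=4] B done, take A[i]=39 → i++

[5, 8, 15, 24, 25, 26, 35, 36, 39]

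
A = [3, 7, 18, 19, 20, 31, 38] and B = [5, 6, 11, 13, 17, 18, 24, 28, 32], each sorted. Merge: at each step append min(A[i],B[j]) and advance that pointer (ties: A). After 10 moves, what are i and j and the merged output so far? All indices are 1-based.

i=5, j=7, merged so far=[3, 5, 6, 7, 11, 13, 17, 18, 18, 19]

i=1 j=1: A[i]=3<=B[j]=5 take 3, i++
i=2 j=1: A[i]=7>B[j]=5 take 5, j++
i=2 j=2: A[i]=7>B[j]=6 take 6, j++
i=2 j=3: A[i]=7<=B[j]=11 take 7, i++
i=3 j=3: A[i]=18>B[j]=11 take 11, j++
i=3 j=4: A[i]=18>B[j]=13 take 13, j++
i=3 j=5: A[i]=18>B[j]=17 take 17, j++
i=3 j=6: A[i]=18<=B[j]=18 take 18, i++
i=4 j=6: A[i]=19>B[j]=18 take 18, j++
i=4 j=7: A[i]=19<=B[j]=24 take 19, i++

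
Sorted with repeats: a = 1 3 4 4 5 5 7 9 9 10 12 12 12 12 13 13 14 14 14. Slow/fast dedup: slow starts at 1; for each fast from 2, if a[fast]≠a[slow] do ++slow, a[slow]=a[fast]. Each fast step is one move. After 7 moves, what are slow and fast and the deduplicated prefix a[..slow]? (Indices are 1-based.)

slow=6, fast=9, prefix=[1, 3, 4, 5, 7, 9]

slow=1 fast=2: a[fast]=3≠a[slow]=1 write a[2]=3, slow++,fast++
slow=2 fast=3: a[fast]=4≠a[slow]=3 write a[3]=4, slow++,fast++
slow=3 fast=4: a[fast]=4=a[slow] dup, fast++
slow=3 fast=5: a[fast]=5≠a[slow]=4 write a[4]=5, slow++,fast++
slow=4 fast=6: a[fast]=5=a[slow] dup, fast++
slow=4 fast=7: a[fast]=7≠a[slow]=5 write a[5]=7, slow++,fast++
slow=5 fast=8: a[fast]=9≠a[slow]=7 write a[6]=9, slow++,fast++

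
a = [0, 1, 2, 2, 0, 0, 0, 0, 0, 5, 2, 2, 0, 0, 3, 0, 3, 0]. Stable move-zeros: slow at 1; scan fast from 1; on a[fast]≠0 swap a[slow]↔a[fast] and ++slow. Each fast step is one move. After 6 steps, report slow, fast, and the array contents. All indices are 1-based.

(s=1,f=1) a[fast]=0 → fast++
(s=1,f=2) a[fast]=1≠0 swap→a[1]=1 → slow++,fast++
(s=2,f=3) a[fast]=2≠0 swap→a[2]=2 → slow++,fast++
(s=3,f=4) a[fast]=2≠0 swap→a[3]=2 → slow++,fast++
(s=4,f=5) a[fast]=0 → fast++
(s=4,f=6) a[fast]=0 → fast++

slow=4, fast=7, a=[1, 2, 2, 0, 0, 0, 0, 0, 0, 5, 2, 2, 0, 0, 3, 0, 3, 0]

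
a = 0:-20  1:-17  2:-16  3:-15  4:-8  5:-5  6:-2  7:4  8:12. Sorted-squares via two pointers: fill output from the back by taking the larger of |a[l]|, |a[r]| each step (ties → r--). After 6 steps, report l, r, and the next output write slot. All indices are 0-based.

l=5, r=7, next write slot=2

[0,8] |-20|>|12| out[8]=400 → l++
[1,8] |-17|>|12| out[7]=289 → l++
[2,8] |-16|>|12| out[6]=256 → l++
[3,8] |-15|>|12| out[5]=225 → l++
[4,8] |-8|<=|12| out[4]=144 → r--
[4,7] |-8|>|4| out[3]=64 → l++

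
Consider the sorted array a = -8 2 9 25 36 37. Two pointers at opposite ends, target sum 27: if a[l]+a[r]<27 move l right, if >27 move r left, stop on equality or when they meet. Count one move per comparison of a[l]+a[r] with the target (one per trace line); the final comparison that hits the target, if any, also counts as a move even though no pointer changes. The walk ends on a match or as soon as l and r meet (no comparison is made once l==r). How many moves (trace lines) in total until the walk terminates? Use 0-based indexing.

[0,5] -8+37=29 >27 → r--
[0,4] -8+36=28 >27 → r--
[0,3] -8+25=17 <27 → l++
[1,3] 2+25=27 → found

4 moves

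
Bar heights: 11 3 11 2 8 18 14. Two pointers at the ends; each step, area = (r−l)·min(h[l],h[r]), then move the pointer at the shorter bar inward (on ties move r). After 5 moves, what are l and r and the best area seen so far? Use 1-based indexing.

l=6, r=7, best area=66

[1,7] min(11,14)*6=66 best=66 * → l++
[2,7] min(3,14)*5=15 best=66 → l++
[3,7] min(11,14)*4=44 best=66 → l++
[4,7] min(2,14)*3=6 best=66 → l++
[5,7] min(8,14)*2=16 best=66 → l++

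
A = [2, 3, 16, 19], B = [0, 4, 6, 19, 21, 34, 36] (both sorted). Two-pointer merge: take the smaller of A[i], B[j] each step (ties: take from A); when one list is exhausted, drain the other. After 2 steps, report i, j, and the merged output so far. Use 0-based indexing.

i=0 j=0: A[i]=2>B[j]=0 take 0, j++
i=0 j=1: A[i]=2<=B[j]=4 take 2, i++

i=1, j=1, merged so far=[0, 2]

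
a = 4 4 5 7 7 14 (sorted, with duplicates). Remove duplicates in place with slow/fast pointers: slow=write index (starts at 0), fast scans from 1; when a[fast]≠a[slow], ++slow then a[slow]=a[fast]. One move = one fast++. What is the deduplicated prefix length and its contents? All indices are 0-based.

slow=0 fast=1: a[fast]=4=a[slow] dup, fast++
slow=0 fast=2: a[fast]=5≠a[slow]=4 write a[1]=5, slow++,fast++
slow=1 fast=3: a[fast]=7≠a[slow]=5 write a[2]=7, slow++,fast++
slow=2 fast=4: a[fast]=7=a[slow] dup, fast++
slow=2 fast=5: a[fast]=14≠a[slow]=7 write a[3]=14, slow++,fast++

length 4; prefix = [4, 5, 7, 14]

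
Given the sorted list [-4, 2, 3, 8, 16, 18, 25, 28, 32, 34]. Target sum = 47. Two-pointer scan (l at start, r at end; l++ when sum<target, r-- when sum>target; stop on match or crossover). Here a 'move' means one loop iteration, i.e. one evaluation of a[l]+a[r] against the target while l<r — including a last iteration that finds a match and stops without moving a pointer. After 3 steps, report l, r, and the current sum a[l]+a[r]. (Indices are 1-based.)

[1,10] -4+34=30 <47 → l++
[2,10] 2+34=36 <47 → l++
[3,10] 3+34=37 <47 → l++

l=4, r=10, sum=42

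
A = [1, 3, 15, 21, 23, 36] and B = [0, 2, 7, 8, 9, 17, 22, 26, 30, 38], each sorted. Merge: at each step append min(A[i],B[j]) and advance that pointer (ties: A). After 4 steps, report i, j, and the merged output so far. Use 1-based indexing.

i=3, j=3, merged so far=[0, 1, 2, 3]

i=1 j=1: A[i]=1>B[j]=0 take 0, j++
i=1 j=2: A[i]=1<=B[j]=2 take 1, i++
i=2 j=2: A[i]=3>B[j]=2 take 2, j++
i=2 j=3: A[i]=3<=B[j]=7 take 3, i++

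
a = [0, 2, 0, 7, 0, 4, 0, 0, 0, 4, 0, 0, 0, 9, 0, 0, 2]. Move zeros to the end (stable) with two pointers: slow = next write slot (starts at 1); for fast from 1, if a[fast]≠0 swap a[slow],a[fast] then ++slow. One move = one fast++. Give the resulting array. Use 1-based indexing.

[2, 7, 4, 4, 9, 2, 0, 0, 0, 0, 0, 0, 0, 0, 0, 0, 0]

(s=1,f=1) a[fast]=0 → fast++
(s=1,f=2) a[fast]=2≠0 swap→a[1]=2 → slow++,fast++
(s=2,f=3) a[fast]=0 → fast++
(s=2,f=4) a[fast]=7≠0 swap→a[2]=7 → slow++,fast++
(s=3,f=5) a[fast]=0 → fast++
(s=3,f=6) a[fast]=4≠0 swap→a[3]=4 → slow++,fast++
(s=4,f=7) a[fast]=0 → fast++
(s=4,f=8) a[fast]=0 → fast++
(s=4,f=9) a[fast]=0 → fast++
(s=4,f=10) a[fast]=4≠0 swap→a[4]=4 → slow++,fast++
(s=5,f=11) a[fast]=0 → fast++
(s=5,f=12) a[fast]=0 → fast++
(s=5,f=13) a[fast]=0 → fast++
(s=5,f=14) a[fast]=9≠0 swap→a[5]=9 → slow++,fast++
(s=6,f=15) a[fast]=0 → fast++
(s=6,f=16) a[fast]=0 → fast++
(s=6,f=17) a[fast]=2≠0 swap→a[6]=2 → slow++,fast++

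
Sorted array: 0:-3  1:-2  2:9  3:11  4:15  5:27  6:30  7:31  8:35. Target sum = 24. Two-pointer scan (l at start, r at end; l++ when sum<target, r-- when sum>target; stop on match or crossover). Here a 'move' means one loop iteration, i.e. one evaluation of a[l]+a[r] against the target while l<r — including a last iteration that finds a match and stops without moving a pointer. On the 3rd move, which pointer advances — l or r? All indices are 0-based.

r

[0,8] -3+35=32 >24 → r--
[0,7] -3+31=28 >24 → r--
[0,6] -3+30=27 >24 → r--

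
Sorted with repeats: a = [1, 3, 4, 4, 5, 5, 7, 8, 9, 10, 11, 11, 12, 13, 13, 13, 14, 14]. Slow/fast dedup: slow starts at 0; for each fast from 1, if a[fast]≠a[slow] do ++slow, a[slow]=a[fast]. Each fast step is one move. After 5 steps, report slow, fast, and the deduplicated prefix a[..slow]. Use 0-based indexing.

slow=3, fast=6, prefix=[1, 3, 4, 5]

slow=0 fast=1: a[fast]=3≠a[slow]=1 write a[1]=3, slow++,fast++
slow=1 fast=2: a[fast]=4≠a[slow]=3 write a[2]=4, slow++,fast++
slow=2 fast=3: a[fast]=4=a[slow] dup, fast++
slow=2 fast=4: a[fast]=5≠a[slow]=4 write a[3]=5, slow++,fast++
slow=3 fast=5: a[fast]=5=a[slow] dup, fast++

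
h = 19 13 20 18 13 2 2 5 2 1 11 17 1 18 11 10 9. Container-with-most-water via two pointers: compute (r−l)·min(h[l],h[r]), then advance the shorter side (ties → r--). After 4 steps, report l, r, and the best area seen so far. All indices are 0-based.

l=0, r=12, best area=234

[0,16] min(19,9)*16=144 best=144 * → r--
[0,15] min(19,10)*15=150 best=150 * → r--
[0,14] min(19,11)*14=154 best=154 * → r--
[0,13] min(19,18)*13=234 best=234 * → r--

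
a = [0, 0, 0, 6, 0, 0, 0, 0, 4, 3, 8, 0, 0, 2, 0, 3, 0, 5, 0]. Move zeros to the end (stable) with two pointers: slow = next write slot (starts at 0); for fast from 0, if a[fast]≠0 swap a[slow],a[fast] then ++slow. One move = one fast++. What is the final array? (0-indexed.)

[6, 4, 3, 8, 2, 3, 5, 0, 0, 0, 0, 0, 0, 0, 0, 0, 0, 0, 0]

slow=0 fast=0: a[fast]=0, fast++
slow=0 fast=1: a[fast]=0, fast++
slow=0 fast=2: a[fast]=0, fast++
slow=0 fast=3: a[fast]=6≠0 swap→a[0]=6, slow++,fast++
slow=1 fast=4: a[fast]=0, fast++
slow=1 fast=5: a[fast]=0, fast++
slow=1 fast=6: a[fast]=0, fast++
slow=1 fast=7: a[fast]=0, fast++
slow=1 fast=8: a[fast]=4≠0 swap→a[1]=4, slow++,fast++
slow=2 fast=9: a[fast]=3≠0 swap→a[2]=3, slow++,fast++
slow=3 fast=10: a[fast]=8≠0 swap→a[3]=8, slow++,fast++
slow=4 fast=11: a[fast]=0, fast++
slow=4 fast=12: a[fast]=0, fast++
slow=4 fast=13: a[fast]=2≠0 swap→a[4]=2, slow++,fast++
slow=5 fast=14: a[fast]=0, fast++
slow=5 fast=15: a[fast]=3≠0 swap→a[5]=3, slow++,fast++
slow=6 fast=16: a[fast]=0, fast++
slow=6 fast=17: a[fast]=5≠0 swap→a[6]=5, slow++,fast++
slow=7 fast=18: a[fast]=0, fast++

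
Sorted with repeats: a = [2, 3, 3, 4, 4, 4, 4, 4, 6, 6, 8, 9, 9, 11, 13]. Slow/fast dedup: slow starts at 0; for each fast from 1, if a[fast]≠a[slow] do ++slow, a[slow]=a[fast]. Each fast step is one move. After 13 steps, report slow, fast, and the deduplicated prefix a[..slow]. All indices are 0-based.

slow=0 fast=1: a[fast]=3≠a[slow]=2 write a[1]=3, slow++,fast++
slow=1 fast=2: a[fast]=3=a[slow] dup, fast++
slow=1 fast=3: a[fast]=4≠a[slow]=3 write a[2]=4, slow++,fast++
slow=2 fast=4: a[fast]=4=a[slow] dup, fast++
slow=2 fast=5: a[fast]=4=a[slow] dup, fast++
slow=2 fast=6: a[fast]=4=a[slow] dup, fast++
slow=2 fast=7: a[fast]=4=a[slow] dup, fast++
slow=2 fast=8: a[fast]=6≠a[slow]=4 write a[3]=6, slow++,fast++
slow=3 fast=9: a[fast]=6=a[slow] dup, fast++
slow=3 fast=10: a[fast]=8≠a[slow]=6 write a[4]=8, slow++,fast++
slow=4 fast=11: a[fast]=9≠a[slow]=8 write a[5]=9, slow++,fast++
slow=5 fast=12: a[fast]=9=a[slow] dup, fast++
slow=5 fast=13: a[fast]=11≠a[slow]=9 write a[6]=11, slow++,fast++

slow=6, fast=14, prefix=[2, 3, 4, 6, 8, 9, 11]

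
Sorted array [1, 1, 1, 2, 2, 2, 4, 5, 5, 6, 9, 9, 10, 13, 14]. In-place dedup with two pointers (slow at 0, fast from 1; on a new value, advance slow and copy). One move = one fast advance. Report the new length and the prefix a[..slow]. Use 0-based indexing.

length 9; prefix = [1, 2, 4, 5, 6, 9, 10, 13, 14]

slow=0 fast=1: a[fast]=1=a[slow] dup, fast++
slow=0 fast=2: a[fast]=1=a[slow] dup, fast++
slow=0 fast=3: a[fast]=2≠a[slow]=1 write a[1]=2, slow++,fast++
slow=1 fast=4: a[fast]=2=a[slow] dup, fast++
slow=1 fast=5: a[fast]=2=a[slow] dup, fast++
slow=1 fast=6: a[fast]=4≠a[slow]=2 write a[2]=4, slow++,fast++
slow=2 fast=7: a[fast]=5≠a[slow]=4 write a[3]=5, slow++,fast++
slow=3 fast=8: a[fast]=5=a[slow] dup, fast++
slow=3 fast=9: a[fast]=6≠a[slow]=5 write a[4]=6, slow++,fast++
slow=4 fast=10: a[fast]=9≠a[slow]=6 write a[5]=9, slow++,fast++
slow=5 fast=11: a[fast]=9=a[slow] dup, fast++
slow=5 fast=12: a[fast]=10≠a[slow]=9 write a[6]=10, slow++,fast++
slow=6 fast=13: a[fast]=13≠a[slow]=10 write a[7]=13, slow++,fast++
slow=7 fast=14: a[fast]=14≠a[slow]=13 write a[8]=14, slow++,fast++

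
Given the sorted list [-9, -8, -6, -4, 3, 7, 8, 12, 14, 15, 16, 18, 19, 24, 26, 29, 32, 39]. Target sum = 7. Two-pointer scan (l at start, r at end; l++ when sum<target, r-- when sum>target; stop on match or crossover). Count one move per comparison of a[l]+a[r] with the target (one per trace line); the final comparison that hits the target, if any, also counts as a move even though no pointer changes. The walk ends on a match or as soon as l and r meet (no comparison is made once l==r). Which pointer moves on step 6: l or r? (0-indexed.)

r

[0,17] -9+39=30 >7 → r--
[0,16] -9+32=23 >7 → r--
[0,15] -9+29=20 >7 → r--
[0,14] -9+26=17 >7 → r--
[0,13] -9+24=15 >7 → r--
[0,12] -9+19=10 >7 → r--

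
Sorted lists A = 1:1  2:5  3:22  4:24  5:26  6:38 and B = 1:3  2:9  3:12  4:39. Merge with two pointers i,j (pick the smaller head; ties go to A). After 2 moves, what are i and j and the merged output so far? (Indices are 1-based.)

i=2, j=2, merged so far=[1, 3]

[i=1,j=1] A[i]=1<=B[j]=3 take 1 → i++
[i=2,j=1] A[i]=5>B[j]=3 take 3 → j++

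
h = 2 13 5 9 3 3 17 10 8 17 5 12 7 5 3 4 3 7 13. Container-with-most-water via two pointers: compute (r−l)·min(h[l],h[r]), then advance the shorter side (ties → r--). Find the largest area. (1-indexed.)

max area = 221

[1,19] min(2,13)*18=36 best=36 * → l++
[2,19] min(13,13)*17=221 best=221 * → r--
[2,18] min(13,7)*16=112 best=221 → r--
[2,17] min(13,3)*15=45 best=221 → r--
[2,16] min(13,4)*14=56 best=221 → r--
[2,15] min(13,3)*13=39 best=221 → r--
[2,14] min(13,5)*12=60 best=221 → r--
[2,13] min(13,7)*11=77 best=221 → r--
[2,12] min(13,12)*10=120 best=221 → r--
[2,11] min(13,5)*9=45 best=221 → r--
[2,10] min(13,17)*8=104 best=221 → l++
[3,10] min(5,17)*7=35 best=221 → l++
[4,10] min(9,17)*6=54 best=221 → l++
[5,10] min(3,17)*5=15 best=221 → l++
[6,10] min(3,17)*4=12 best=221 → l++
[7,10] min(17,17)*3=51 best=221 → r--
[7,9] min(17,8)*2=16 best=221 → r--
[7,8] min(17,10)*1=10 best=221 → r--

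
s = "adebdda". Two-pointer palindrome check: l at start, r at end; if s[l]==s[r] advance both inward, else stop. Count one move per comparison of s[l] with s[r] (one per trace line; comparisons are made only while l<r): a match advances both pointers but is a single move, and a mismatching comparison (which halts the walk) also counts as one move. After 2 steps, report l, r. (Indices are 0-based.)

l=0 r=6: 'a'=='a', l++,r--
l=1 r=5: 'd'=='d', l++,r--

l=2, r=4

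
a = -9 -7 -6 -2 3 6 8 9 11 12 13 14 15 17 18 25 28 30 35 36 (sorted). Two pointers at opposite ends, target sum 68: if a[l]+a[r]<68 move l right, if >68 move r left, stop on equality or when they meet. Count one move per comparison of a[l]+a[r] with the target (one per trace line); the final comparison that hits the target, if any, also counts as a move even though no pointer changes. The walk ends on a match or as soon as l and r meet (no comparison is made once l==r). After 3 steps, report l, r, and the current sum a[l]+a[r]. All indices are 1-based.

l=4, r=20, sum=34

[1,20] -9+36=27 <68 → l++
[2,20] -7+36=29 <68 → l++
[3,20] -6+36=30 <68 → l++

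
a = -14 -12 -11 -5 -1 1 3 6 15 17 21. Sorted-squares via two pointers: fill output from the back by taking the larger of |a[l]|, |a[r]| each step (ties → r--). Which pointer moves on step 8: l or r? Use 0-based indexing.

l=0 r=10: |-14|<=|21| out[10]=441, r--
l=0 r=9: |-14|<=|17| out[9]=289, r--
l=0 r=8: |-14|<=|15| out[8]=225, r--
l=0 r=7: |-14|>|6| out[7]=196, l++
l=1 r=7: |-12|>|6| out[6]=144, l++
l=2 r=7: |-11|>|6| out[5]=121, l++
l=3 r=7: |-5|<=|6| out[4]=36, r--
l=3 r=6: |-5|>|3| out[3]=25, l++

l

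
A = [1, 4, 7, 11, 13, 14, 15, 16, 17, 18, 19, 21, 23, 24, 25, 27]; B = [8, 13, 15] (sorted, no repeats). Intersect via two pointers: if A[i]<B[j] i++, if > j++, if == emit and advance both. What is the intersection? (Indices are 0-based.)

intersection = [13, 15]

i=0 j=0: 1<8, i++
i=1 j=0: 4<8, i++
i=2 j=0: 7<8, i++
i=3 j=0: 11>8, j++
i=3 j=1: 11<13, i++
i=4 j=1: 13==13 emit, i++,j++
i=5 j=2: 14<15, i++
i=6 j=2: 15==15 emit, i++,j++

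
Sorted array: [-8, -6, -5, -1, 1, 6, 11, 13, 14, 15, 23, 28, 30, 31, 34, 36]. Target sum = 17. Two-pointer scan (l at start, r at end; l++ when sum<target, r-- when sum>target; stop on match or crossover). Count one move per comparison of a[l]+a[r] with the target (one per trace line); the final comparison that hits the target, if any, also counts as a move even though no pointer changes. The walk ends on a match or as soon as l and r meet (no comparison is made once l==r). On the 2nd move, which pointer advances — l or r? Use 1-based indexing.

[1,16] -8+36=28 >17 → r--
[1,15] -8+34=26 >17 → r--

r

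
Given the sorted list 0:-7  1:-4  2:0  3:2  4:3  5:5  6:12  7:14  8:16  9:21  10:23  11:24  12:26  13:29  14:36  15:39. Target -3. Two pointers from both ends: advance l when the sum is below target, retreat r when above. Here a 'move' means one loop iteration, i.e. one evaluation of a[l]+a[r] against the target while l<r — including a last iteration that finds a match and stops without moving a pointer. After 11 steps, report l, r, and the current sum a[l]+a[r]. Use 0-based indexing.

l=0 r=15: -7+39=32 >-3, r--
l=0 r=14: -7+36=29 >-3, r--
l=0 r=13: -7+29=22 >-3, r--
l=0 r=12: -7+26=19 >-3, r--
l=0 r=11: -7+24=17 >-3, r--
l=0 r=10: -7+23=16 >-3, r--
l=0 r=9: -7+21=14 >-3, r--
l=0 r=8: -7+16=9 >-3, r--
l=0 r=7: -7+14=7 >-3, r--
l=0 r=6: -7+12=5 >-3, r--
l=0 r=5: -7+5=-2 >-3, r--

l=0, r=4, sum=-4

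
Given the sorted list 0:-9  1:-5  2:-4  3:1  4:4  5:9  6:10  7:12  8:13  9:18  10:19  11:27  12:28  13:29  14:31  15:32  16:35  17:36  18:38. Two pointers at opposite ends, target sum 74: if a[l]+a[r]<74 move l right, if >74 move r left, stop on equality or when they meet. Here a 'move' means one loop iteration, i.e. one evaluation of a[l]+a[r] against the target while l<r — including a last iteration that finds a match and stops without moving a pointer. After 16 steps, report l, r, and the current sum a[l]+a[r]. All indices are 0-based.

[0,18] -9+38=29 <74 → l++
[1,18] -5+38=33 <74 → l++
[2,18] -4+38=34 <74 → l++
[3,18] 1+38=39 <74 → l++
[4,18] 4+38=42 <74 → l++
[5,18] 9+38=47 <74 → l++
[6,18] 10+38=48 <74 → l++
[7,18] 12+38=50 <74 → l++
[8,18] 13+38=51 <74 → l++
[9,18] 18+38=56 <74 → l++
[10,18] 19+38=57 <74 → l++
[11,18] 27+38=65 <74 → l++
[12,18] 28+38=66 <74 → l++
[13,18] 29+38=67 <74 → l++
[14,18] 31+38=69 <74 → l++
[15,18] 32+38=70 <74 → l++

l=16, r=18, sum=73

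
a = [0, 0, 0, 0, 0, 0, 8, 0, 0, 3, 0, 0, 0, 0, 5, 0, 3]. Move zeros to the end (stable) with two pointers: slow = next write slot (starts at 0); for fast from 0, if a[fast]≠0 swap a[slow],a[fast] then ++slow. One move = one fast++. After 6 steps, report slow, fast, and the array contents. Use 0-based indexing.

(s=0,f=0) a[fast]=0 → fast++
(s=0,f=1) a[fast]=0 → fast++
(s=0,f=2) a[fast]=0 → fast++
(s=0,f=3) a[fast]=0 → fast++
(s=0,f=4) a[fast]=0 → fast++
(s=0,f=5) a[fast]=0 → fast++

slow=0, fast=6, a=[0, 0, 0, 0, 0, 0, 8, 0, 0, 3, 0, 0, 0, 0, 5, 0, 3]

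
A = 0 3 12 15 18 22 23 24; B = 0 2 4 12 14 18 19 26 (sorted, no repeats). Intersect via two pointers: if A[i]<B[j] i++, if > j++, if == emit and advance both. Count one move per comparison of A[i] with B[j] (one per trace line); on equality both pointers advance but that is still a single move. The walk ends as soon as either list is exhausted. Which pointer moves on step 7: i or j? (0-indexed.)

[i=0,j=0] 0==0 emit → i++,j++
[i=1,j=1] 3>2 → j++
[i=1,j=2] 3<4 → i++
[i=2,j=2] 12>4 → j++
[i=2,j=3] 12==12 emit → i++,j++
[i=3,j=4] 15>14 → j++
[i=3,j=5] 15<18 → i++

i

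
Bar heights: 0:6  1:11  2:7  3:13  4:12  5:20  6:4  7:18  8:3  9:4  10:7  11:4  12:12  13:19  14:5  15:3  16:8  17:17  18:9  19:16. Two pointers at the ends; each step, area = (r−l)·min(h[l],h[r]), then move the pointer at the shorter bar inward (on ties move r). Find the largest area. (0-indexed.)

l=0 r=19: min(6,16)*19=114 best=114 *, l++
l=1 r=19: min(11,16)*18=198 best=198 *, l++
l=2 r=19: min(7,16)*17=119 best=198, l++
l=3 r=19: min(13,16)*16=208 best=208 *, l++
l=4 r=19: min(12,16)*15=180 best=208, l++
l=5 r=19: min(20,16)*14=224 best=224 *, r--
l=5 r=18: min(20,9)*13=117 best=224, r--
l=5 r=17: min(20,17)*12=204 best=224, r--
l=5 r=16: min(20,8)*11=88 best=224, r--
l=5 r=15: min(20,3)*10=30 best=224, r--
l=5 r=14: min(20,5)*9=45 best=224, r--
l=5 r=13: min(20,19)*8=152 best=224, r--
l=5 r=12: min(20,12)*7=84 best=224, r--
l=5 r=11: min(20,4)*6=24 best=224, r--
l=5 r=10: min(20,7)*5=35 best=224, r--
l=5 r=9: min(20,4)*4=16 best=224, r--
l=5 r=8: min(20,3)*3=9 best=224, r--
l=5 r=7: min(20,18)*2=36 best=224, r--
l=5 r=6: min(20,4)*1=4 best=224, r--

max area = 224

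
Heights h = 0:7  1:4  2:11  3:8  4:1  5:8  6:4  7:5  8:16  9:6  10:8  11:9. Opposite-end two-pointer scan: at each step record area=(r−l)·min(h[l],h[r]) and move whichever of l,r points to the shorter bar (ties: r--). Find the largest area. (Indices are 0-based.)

l=0 r=11: min(7,9)*11=77 best=77 *, l++
l=1 r=11: min(4,9)*10=40 best=77, l++
l=2 r=11: min(11,9)*9=81 best=81 *, r--
l=2 r=10: min(11,8)*8=64 best=81, r--
l=2 r=9: min(11,6)*7=42 best=81, r--
l=2 r=8: min(11,16)*6=66 best=81, l++
l=3 r=8: min(8,16)*5=40 best=81, l++
l=4 r=8: min(1,16)*4=4 best=81, l++
l=5 r=8: min(8,16)*3=24 best=81, l++
l=6 r=8: min(4,16)*2=8 best=81, l++
l=7 r=8: min(5,16)*1=5 best=81, l++

max area = 81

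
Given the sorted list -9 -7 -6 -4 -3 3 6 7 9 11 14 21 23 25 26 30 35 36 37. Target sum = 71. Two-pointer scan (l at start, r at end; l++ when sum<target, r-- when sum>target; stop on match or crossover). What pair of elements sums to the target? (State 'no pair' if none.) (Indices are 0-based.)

(35, 36)

l=0 r=18: -9+37=28 <71, l++
l=1 r=18: -7+37=30 <71, l++
l=2 r=18: -6+37=31 <71, l++
l=3 r=18: -4+37=33 <71, l++
l=4 r=18: -3+37=34 <71, l++
l=5 r=18: 3+37=40 <71, l++
l=6 r=18: 6+37=43 <71, l++
l=7 r=18: 7+37=44 <71, l++
l=8 r=18: 9+37=46 <71, l++
l=9 r=18: 11+37=48 <71, l++
l=10 r=18: 14+37=51 <71, l++
l=11 r=18: 21+37=58 <71, l++
l=12 r=18: 23+37=60 <71, l++
l=13 r=18: 25+37=62 <71, l++
l=14 r=18: 26+37=63 <71, l++
l=15 r=18: 30+37=67 <71, l++
l=16 r=18: 35+37=72 >71, r--
l=16 r=17: 35+36=71, found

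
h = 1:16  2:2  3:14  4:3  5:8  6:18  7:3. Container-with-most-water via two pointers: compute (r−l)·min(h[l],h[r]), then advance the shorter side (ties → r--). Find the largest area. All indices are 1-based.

max area = 80

l=1 r=7: min(16,3)*6=18 best=18 *, r--
l=1 r=6: min(16,18)*5=80 best=80 *, l++
l=2 r=6: min(2,18)*4=8 best=80, l++
l=3 r=6: min(14,18)*3=42 best=80, l++
l=4 r=6: min(3,18)*2=6 best=80, l++
l=5 r=6: min(8,18)*1=8 best=80, l++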